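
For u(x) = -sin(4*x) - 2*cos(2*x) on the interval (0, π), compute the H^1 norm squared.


||u||_{H^1(0,π)}^2 = 37*π/2

u'(x) = 4*sin(2*x) - 4*cos(4*x).
Expand u² and (u')² and integrate term by term on (0, π), using: for integers n ≥ 1, ∫_0^π sin²(nx) dx = ∫_0^π cos²(nx) dx = π/2; for n ≠ n', ∫_0^π sin(nx)sin(n'x) dx = ∫_0^π cos(nx)cos(n'x) dx = 0; and by product-to-sum, ∫_0^π sin(nx)cos(n'x) dx = ½∫_0^π [sin((n+n')x) + sin((n−n')x)] dx, which is 0 when n+n' is even and 2n/(n²−n'²) when n+n' is odd (it need not vanish on (0, π)).
  u² squared terms: (-1)²·∫sin(4x)² dx = 1·π/2 = π/2;  (-2)²·∫cos(2x)² dx = 4·π/2 = 2*π.
  u² cross terms: 2·(-1)·(-2)·∫sin(4x)·cos(2x) dx = 4·(0) = 0.
  So ∫_0^π u² dx = π/2 + 2*π + 0 = 5*π/2.
  (u')² squared terms: (-4)²·∫cos(4x)² dx = 16·π/2 = 8*π;  (4)²·∫sin(2x)² dx = 16·π/2 = 8*π.
  (u')² cross terms: 2·(-4)·(4)·∫cos(4x)·sin(2x) dx = -32·(0) = 0.
  So ∫_0^π (u')² dx = 8*π + 8*π + 0 = 16*π.
||u||_{H^1}^2 = (5*π/2) + (16*π) = 37*π/2.


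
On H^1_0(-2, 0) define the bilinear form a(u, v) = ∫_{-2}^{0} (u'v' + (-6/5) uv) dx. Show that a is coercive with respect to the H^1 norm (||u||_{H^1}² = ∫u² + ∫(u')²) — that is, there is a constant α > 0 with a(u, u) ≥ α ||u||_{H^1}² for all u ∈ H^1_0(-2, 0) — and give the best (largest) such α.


α = (-24/5 + π^2)/(4 + π^2)

Coercivity of a(·,·) on H^1_0(-2, 0) means a(u, u) ≥ α ||u||_{H^1}² for every u ∈ H^1_0.
The interval has length L = 2, and Poincaré/coercivity depend only on L. Here a(u, u) = ∫(u')² + (-6/5)·∫u².
Here c = -6/5 < 0 with |c| < (π/L)² = π^2/4, so coercivity still holds. The condition a(u,u) ≥ α||u||_{H^1}² reads (1−α)∫(u')² ≥ (α−c)∫u². Any admissible α is ≤ 1 (rapidly oscillating u have ∫u²/∫(u')² → 0), and α = 1 would force 0 ≥ (1−c)∫u², impossible since c < 1; so 1−α > 0. By the sharp Poincaré inequality on H^1_0 of an interval of length L, ∫(u')² ≥ (π/L)²∫u² with equality for the first sine mode sin(π(x−x₀)/L) (x₀ the left endpoint), so the inequality holds for all u iff (1−α)(π/L)² ≥ α − c, i.e. α ≤ ((π/L)² + c)/((π/L)² + 1) = (1 + c(L/π)²)/(1 + (L/π)²). (Direct route, valid since c ≤ 0: Poincaré gives c∫u² ≥ c(L/π)²∫(u')², so a(u,u) ≥ (1 + c(L/π)²)∫(u')², while ||u||_{H^1}² ≤ (1 + (L/π)²)∫(u')²; dividing yields the same α.) With (π/L)² = π^2/4 and c = -6/5, the largest admissible constant is α = ((π/L)² + c)/((π/L)² + 1).
Simplifying, α = (-24/5 + π^2)/(4 + π^2).


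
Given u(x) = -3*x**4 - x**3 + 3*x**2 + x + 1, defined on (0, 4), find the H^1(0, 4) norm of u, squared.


||u||_{H^1}^2 = 65036024/105

The H^1 norm (squared) on an interval (0, L) is
  ||u||_{H^1}^2 = ∫_0^L u(x)^2 dx + ∫_0^L u'(x)^2 dx.
Compute u'(x) = -12*x**3 - 3*x**2 + 6*x + 1.
Then u(x)^2 = 9*x**8 + 6*x**7 - 17*x**6 - 12*x**5 + x**4 + 4*x**3 + 7*x**2 + 2*x + 1 and u'(x)^2 = 144*x**6 + 72*x**5 - 135*x**4 - 60*x**3 + 30*x**2 + 12*x + 1.
Integrate each monomial from 0 to 4 using ∫_0^4 c·x^n dx = c·4^(n+1)/(n+1):
  ∫_0^4 u(x)^2 dx = ∫_0^4 (9*x^8 + 6*x^7 - 17*x^6 - 12*x^5 + x^4 + 4*x^3 + 7*x^2 + 2*x + 1) dx. Term by term:
    ∫_0^4 9*x^8 dx = 262144;  ∫_0^4 6*x^7 dx = 49152;  ∫_0^4 -17*x^6 dx = -278528/7;
    ∫_0^4 -12*x^5 dx = -8192;  ∫_0^4 x^4 dx = 1024/5;  ∫_0^4 4*x^3 dx = 256;
    ∫_0^4 7*x^2 dx = 448/3;  ∫_0^4 2*x dx = 16;  ∫_0^4 1 dx = 4.
  Sum: 262144 + 49152 − 278528/7 − 8192 + 1024/5 + 256 + 448/3 + 16 + 4 = 27714164/105.
  ∫_0^4 u'(x)^2 dx = ∫_0^4 (144*x^6 + 72*x^5 - 135*x^4 - 60*x^3 + 30*x^2 + 12*x + 1) dx. Term by term:
    ∫_0^4 144*x^6 dx = 2359296/7;  ∫_0^4 72*x^5 dx = 49152;  ∫_0^4 -135*x^4 dx = -27648;
    ∫_0^4 -60*x^3 dx = -3840;  ∫_0^4 30*x^2 dx = 640;  ∫_0^4 12*x dx = 96;
    ∫_0^4 1 dx = 4.
  Sum: 2359296/7 + 49152 − 27648 − 3840 + 640 + 96 + 4 = 2488124/7.
Adding: ||u||_{H^1}^2 = 27714164/105 + 2488124/7 = 65036024/105.


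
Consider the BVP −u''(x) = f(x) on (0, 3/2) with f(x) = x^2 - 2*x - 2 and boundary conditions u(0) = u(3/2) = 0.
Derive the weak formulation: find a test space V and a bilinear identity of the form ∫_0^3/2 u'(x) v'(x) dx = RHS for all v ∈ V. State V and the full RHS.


V = H^1_0(0, 3/2) (so v(0) = v(3/2) = 0); weak form: ∫_0^3/2 u'v' dx = ∫_0^3/2 (x^2 - 2*x - 2) v dx for all v ∈ V.

Multiply both sides by a test function v and integrate from 0 to 3/2:
  ∫_0^3/2 −u''(x) v(x) dx = ∫_0^3/2 f(x) v(x) dx.
Integrate the LHS by parts once:
  ∫_0^3/2 −u'' v dx = −[u'(x) v(x)]_0^3/2 + ∫_0^3/2 u'(x) v'(x) dx.
Thus ∫_0^3/2 u'(x) v'(x) dx = ∫_0^3/2 f(x) v(x) dx + [u'(x) v(x)]_0^3/2.
Choose V so that boundary terms are either known or forced to vanish.
u is Dirichlet: u(0) = u(3/2) = 0. Let V = H^1_0(0, 3/2); then v(0) = v(3/2) = 0, and [u' v]_0^3/2 = 0.
Weak formulation: find u (satisfying any essential BC) such that ∫_0^3/2 u'(x) v'(x) dx = ∫_0^3/2 f v dx for all v ∈ V.
Substituting f(x) = x^2 - 2*x - 2, the right-hand side is ∫_0^3/2 (x^2 - 2*x - 2) v dx.


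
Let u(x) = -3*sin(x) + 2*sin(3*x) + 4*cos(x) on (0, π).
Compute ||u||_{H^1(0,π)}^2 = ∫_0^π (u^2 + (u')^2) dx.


||u||_{H^1(0,π)}^2 = 45*π

u'(x) = -4*sin(x) - 3*cos(x) + 6*cos(3*x).
Expand u² and (u')² and integrate term by term on (0, π), using: for integers n ≥ 1, ∫_0^π sin²(nx) dx = ∫_0^π cos²(nx) dx = π/2; for n ≠ n', ∫_0^π sin(nx)sin(n'x) dx = ∫_0^π cos(nx)cos(n'x) dx = 0; and by product-to-sum, ∫_0^π sin(nx)cos(n'x) dx = ½∫_0^π [sin((n+n')x) + sin((n−n')x)] dx, which is 0 when n+n' is even and 2n/(n²−n'²) when n+n' is odd (it need not vanish on (0, π)).
  u² squared terms: (-3)²·∫sin(x)² dx = 9·π/2 = 9*π/2;  (2)²·∫sin(3x)² dx = 4·π/2 = 2*π;  (4)²·∫cos(x)² dx = 16·π/2 = 8*π.
  u² cross terms: 2·(-3)·(2)·∫sin(x)·sin(3x) dx = -12·(0) = 0;  2·(-3)·(4)·∫sin(x)·cos(x) dx = -24·(0) = 0;  2·(2)·(4)·∫sin(3x)·cos(x) dx = 16·(0) = 0.
  So ∫_0^π u² dx = 9*π/2 + 2*π + 8*π + 0 + 0 + 0 = 29*π/2.
  (u')² squared terms: (-4)²·∫sin(x)² dx = 16·π/2 = 8*π;  (-3)²·∫cos(x)² dx = 9·π/2 = 9*π/2;  (6)²·∫cos(3x)² dx = 36·π/2 = 18*π.
  (u')² cross terms: 2·(-4)·(-3)·∫sin(x)·cos(x) dx = 24·(0) = 0;  2·(-4)·(6)·∫sin(x)·cos(3x) dx = -48·(0) = 0;  2·(-3)·(6)·∫cos(x)·cos(3x) dx = -36·(0) = 0.
  So ∫_0^π (u')² dx = 8*π + 9*π/2 + 18*π + 0 + 0 + 0 = 61*π/2.
||u||_{H^1}^2 = (29*π/2) + (61*π/2) = 45*π.


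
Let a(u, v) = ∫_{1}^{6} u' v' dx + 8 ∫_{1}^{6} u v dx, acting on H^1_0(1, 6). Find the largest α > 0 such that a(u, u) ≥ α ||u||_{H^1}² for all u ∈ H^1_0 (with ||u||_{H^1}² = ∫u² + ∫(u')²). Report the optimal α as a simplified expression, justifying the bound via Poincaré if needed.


α = 1

Coercivity of a(·,·) on H^1_0(1, 6) means a(u, u) ≥ α ||u||_{H^1}² for every u ∈ H^1_0.
The interval has length L = 5, and Poincaré/coercivity depend only on L. Here a(u, u) = ∫(u')² + (8)·∫u².
Here c = 8 ≥ 1, so a(u,u) = ∫(u')² + c∫u² ≥ ∫(u')² + ∫u² = ||u||_{H^1}², i.e. α = 1 works. No larger α is possible: a(u,u) ≥ α||u||_{H^1}² means (1−α)∫(u')² ≥ (α−c)∫u², and for the modes u_n = sin(nπ(x−x₀)/L) (x₀ the left endpoint) one has ∫u_n²/∫(u_n')² = (L/(nπ))² → 0, so a(u_n,u_n)/||u_n||_{H^1}² → 1. Hence the optimal constant is α = 1.
Therefore α = 1.


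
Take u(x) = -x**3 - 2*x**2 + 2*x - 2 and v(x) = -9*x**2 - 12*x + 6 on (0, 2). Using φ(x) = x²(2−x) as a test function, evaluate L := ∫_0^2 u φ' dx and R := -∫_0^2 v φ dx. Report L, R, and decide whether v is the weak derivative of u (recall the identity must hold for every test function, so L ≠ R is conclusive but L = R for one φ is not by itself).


LHS = 152/15, RHS = 152/5. No, v is not the weak derivative of u.

u(x) = -x**3 - 2*x**2 + 2*x - 2, classical derivative u'(x) = -3*x**2 - 4*x + 2.
φ(x) = x²(2−x), so φ'(x) = x*(4 - 3*x).
Note φ(0) = φ(2) = 0, so the boundary term u·φ vanishes.
LHS = ∫_0^2 u(x) φ'(x) dx = ∫_0^2 (3*x^5 + 2*x^4 - 14*x^3 + 14*x^2 - 8*x) dx. Term by term:
  ∫_0^2 3*x^5 dx = 32;  ∫_0^2 2*x^4 dx = 64/5;  ∫_0^2 -14*x^3 dx = -56;
  ∫_0^2 14*x^2 dx = 112/3;  ∫_0^2 -8*x dx = -16.
Sum: 32 + 64/5 − 56 + 112/3 − 16 = 152/15.
So LHS = 152/15.
∫_0^2 v(x) φ(x) dx = ∫_0^2 (9*x^5 - 6*x^4 - 30*x^3 + 12*x^2) dx. Term by term:
  ∫_0^2 9*x^5 dx = 96;  ∫_0^2 -6*x^4 dx = -192/5;  ∫_0^2 -30*x^3 dx = -120;
  ∫_0^2 12*x^2 dx = 32.
Sum: 96 − 192/5 − 120 + 32 = -152/5.
So RHS = -∫_0^2 v(x) φ(x) dx = 152/5.
LHS − RHS = -304/15 ≠ 0, so the identity fails.
(For a valid weak derivative the identity must hold for EVERY test function, in particular this one. The failure shows v is NOT the weak derivative of u.)
Correct weak derivative would be u'(x) = -3*x**2 - 4*x + 2.


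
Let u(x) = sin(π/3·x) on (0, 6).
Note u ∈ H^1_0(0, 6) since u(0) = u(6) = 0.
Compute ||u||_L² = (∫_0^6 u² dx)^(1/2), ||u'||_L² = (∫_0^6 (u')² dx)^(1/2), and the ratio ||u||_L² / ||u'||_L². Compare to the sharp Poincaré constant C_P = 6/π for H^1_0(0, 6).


||u||_L² / ||u'||_L² = 3/π < C_P = 6/π.

u(x) = sin(π/3·x), so u'(x) = π*cos(π*x/3)/3.
Writing u(x) = A·sin(kπx/L) with A = 1 and k = 2, use ∫_0^L sin²(kπx/L) dx = L/2 and ∫_0^L cos²(kπx/L) dx = L/2.
u² = 1·sin²(π/3·x) and (u')² = π^2/9·cos²(π/3·x), and each of sin², cos² integrates to L/2 = 3 over (0, 6).
∫_0^6 u² dx = 3, so ||u||_L² = sqrt(3).
∫_0^6 (u')² dx = π^2/3, so ||u'||_L² = sqrt(3)*π/3.
Ratio ||u||_L² / ||u'||_L² = 3/π.
Sharp Poincaré constant on H^1_0(0, 6) is C_P = L/π = 6/π, achieved by sin(π/6·x).
This is the k = 2 harmonic; the ratio L/(kπ) is strictly less than C_P = L/π, consistent with the sharp inequality ||u||_L² ≤ C_P ||u'||_L².


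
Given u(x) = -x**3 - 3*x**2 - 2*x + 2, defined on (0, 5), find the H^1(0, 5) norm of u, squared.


||u||_{H^1}^2 = 1035665/21

The H^1 norm (squared) on an interval (0, L) is
  ||u||_{H^1}^2 = ∫_0^L u(x)^2 dx + ∫_0^L u'(x)^2 dx.
Compute u'(x) = -3*x**2 - 6*x - 2.
Then u(x)^2 = x**6 + 6*x**5 + 13*x**4 + 8*x**3 - 8*x**2 - 8*x + 4 and u'(x)^2 = 9*x**4 + 36*x**3 + 48*x**2 + 24*x + 4.
Integrate each monomial from 0 to 5 using ∫_0^5 c·x^n dx = c·5^(n+1)/(n+1):
  ∫_0^5 u(x)^2 dx = ∫_0^5 (x^6 + 6*x^5 + 13*x^4 + 8*x^3 - 8*x^2 - 8*x + 4) dx. Term by term:
    ∫_0^5 x^6 dx = 78125/7;  ∫_0^5 6*x^5 dx = 15625;  ∫_0^5 13*x^4 dx = 8125;
    ∫_0^5 8*x^3 dx = 1250;  ∫_0^5 -8*x^2 dx = -1000/3;  ∫_0^5 -8*x dx = -100;
    ∫_0^5 4 dx = 20.
  Sum: 78125/7 + 15625 + 8125 + 1250 − 1000/3 − 100 + 20 = 750695/21.
  ∫_0^5 u'(x)^2 dx = ∫_0^5 (9*x^4 + 36*x^3 + 48*x^2 + 24*x + 4) dx. Term by term:
    ∫_0^5 9*x^4 dx = 5625;  ∫_0^5 36*x^3 dx = 5625;  ∫_0^5 48*x^2 dx = 2000;
    ∫_0^5 24*x dx = 300;  ∫_0^5 4 dx = 20.
  Sum: 5625 + 5625 + 2000 + 300 + 20 = 13570.
Adding: ||u||_{H^1}^2 = 750695/21 + 13570 = 1035665/21.


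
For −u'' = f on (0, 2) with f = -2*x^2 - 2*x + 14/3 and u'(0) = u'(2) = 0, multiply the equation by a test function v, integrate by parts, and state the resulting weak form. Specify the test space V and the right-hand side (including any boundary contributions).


V = H^1(0, 2) (no boundary constraint on v; u is determined up to an additive constant); weak form: ∫_0^2 u'v' dx = ∫_0^2 (-2*x^2 - 2*x + 14/3) v dx for all v ∈ V.

Multiply both sides by a test function v and integrate from 0 to 2:
  ∫_0^2 −u''(x) v(x) dx = ∫_0^2 f(x) v(x) dx.
Integrate the LHS by parts once:
  ∫_0^2 −u'' v dx = −[u'(x) v(x)]_0^2 + ∫_0^2 u'(x) v'(x) dx.
Thus ∫_0^2 u'(x) v'(x) dx = ∫_0^2 f(x) v(x) dx + [u'(x) v(x)]_0^2.
Choose V so that boundary terms are either known or forced to vanish.
u has homogeneous Neumann: u'(0) = u'(2) = 0. So [u' v]_0^2 = 0·v(2) − 0·v(0) = 0 for any v; take V = H^1(0, 2).
Weak formulation: find u (satisfying any essential BC) such that ∫_0^2 u'(x) v'(x) dx = ∫_0^2 f v dx for all v ∈ V (homogeneous Neumann, so boundary terms vanish).
Substituting f(x) = -2*x^2 - 2*x + 14/3, the right-hand side is ∫_0^2 (-2*x^2 - 2*x + 14/3) v dx.
Compatibility check (pure Neumann): taking v ≡ 1 ∈ V gives 0 = ∫_0^2 f dx + (0) − (0), i.e. ∫_0^2 f dx must equal u'(0) − u'(2) = 0. Indeed ∫_0^2 (-2*x^2 - 2*x + 14/3) dx = 0, so the data are compatible. The solution is then unique only up to an additive constant (fix it e.g. by requiring ∫_0^2 u dx = 0).


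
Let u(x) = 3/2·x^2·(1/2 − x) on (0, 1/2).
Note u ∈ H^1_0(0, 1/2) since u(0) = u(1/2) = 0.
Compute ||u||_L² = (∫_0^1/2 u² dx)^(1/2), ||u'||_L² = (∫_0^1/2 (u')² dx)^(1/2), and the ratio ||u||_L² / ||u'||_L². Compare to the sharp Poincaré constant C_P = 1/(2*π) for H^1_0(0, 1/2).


||u||_L² / ||u'||_L² = sqrt(14)/28 < C_P = 1/(2*π).

u(x) = 3/2·x^2·(1/2 − x), so u'(x) = 3*x*(1 - 3*x)/2.
u(x) = 3/2·x^2·(1/2 − x) vanishes at x = 0 and x = 1/2, so u ∈ H^1_0(0, 1/2). Differentiate via the product rule and integrate the resulting polynomials term by term.
  ∫_0^1/2 u² dx = ∫_0^1/2 (9*x^6/4 - 9*x^5/4 + 9*x^4/16) dx. Term by term:
    ∫_0^1/2 9*x^6/4 dx = 9/3584;  ∫_0^1/2 -9*x^5/4 dx = -3/512;  ∫_0^1/2 9*x^4/16 dx = 9/2560.
  Sum: 9/3584 − 3/512 + 9/2560 = 3/17920.
  ∫_0^1/2 (u')² dx = ∫_0^1/2 (81*x^4/4 - 27*x^3/2 + 9*x^2/4) dx. Term by term:
    ∫_0^1/2 81*x^4/4 dx = 81/640;  ∫_0^1/2 -27*x^3/2 dx = -27/128;  ∫_0^1/2 9*x^2/4 dx = 3/32.
  Sum: 81/640 − 27/128 + 3/32 = 3/320.
∫_0^1/2 u² dx = 3/17920, so ||u||_L² = sqrt(210)/1120.
∫_0^1/2 (u')² dx = 3/320, so ||u'||_L² = sqrt(15)/40.
Ratio ||u||_L² / ||u'||_L² = sqrt(14)/28.
Sharp Poincaré constant on H^1_0(0, 1/2) is C_P = L/π = 1/(2*π), achieved by sin(2*π·x).
A polynomial bump cannot attain the sharp Poincaré constant (only the first sine eigenfunction does), so the ratio is strictly less than C_P, consistent with ||u||_L² ≤ C_P ||u'||_L².


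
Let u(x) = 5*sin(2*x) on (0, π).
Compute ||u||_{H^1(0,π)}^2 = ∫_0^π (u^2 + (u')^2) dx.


||u||_{H^1(0,π)}^2 = 125*π/2

u'(x) = 10*cos(2*x).
Expand u² and (u')² and integrate term by term on (0, π), using: for integers n ≥ 1, ∫_0^π sin²(nx) dx = ∫_0^π cos²(nx) dx = π/2; for n ≠ n', ∫_0^π sin(nx)sin(n'x) dx = ∫_0^π cos(nx)cos(n'x) dx = 0; and by product-to-sum, ∫_0^π sin(nx)cos(n'x) dx = ½∫_0^π [sin((n+n')x) + sin((n−n')x)] dx, which is 0 when n+n' is even and 2n/(n²−n'²) when n+n' is odd (it need not vanish on (0, π)).
  u² squared terms: (5)²·∫sin(2x)² dx = 25·π/2 = 25*π/2.
  So ∫_0^π u² dx = 25*π/2.
  (u')² squared terms: (10)²·∫cos(2x)² dx = 100·π/2 = 50*π.
  So ∫_0^π (u')² dx = 50*π.
||u||_{H^1}^2 = (25*π/2) + (50*π) = 125*π/2.


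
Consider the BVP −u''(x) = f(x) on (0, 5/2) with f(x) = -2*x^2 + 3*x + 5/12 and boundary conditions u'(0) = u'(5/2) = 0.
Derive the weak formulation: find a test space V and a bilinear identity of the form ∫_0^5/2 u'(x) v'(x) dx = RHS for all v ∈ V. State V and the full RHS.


V = H^1(0, 5/2) (no boundary constraint on v; u is determined up to an additive constant); weak form: ∫_0^5/2 u'v' dx = ∫_0^5/2 (-2*x^2 + 3*x + 5/12) v dx for all v ∈ V.

Multiply both sides by a test function v and integrate from 0 to 5/2:
  ∫_0^5/2 −u''(x) v(x) dx = ∫_0^5/2 f(x) v(x) dx.
Integrate the LHS by parts once:
  ∫_0^5/2 −u'' v dx = −[u'(x) v(x)]_0^5/2 + ∫_0^5/2 u'(x) v'(x) dx.
Thus ∫_0^5/2 u'(x) v'(x) dx = ∫_0^5/2 f(x) v(x) dx + [u'(x) v(x)]_0^5/2.
Choose V so that boundary terms are either known or forced to vanish.
u has homogeneous Neumann: u'(0) = u'(5/2) = 0. So [u' v]_0^5/2 = 0·v(5/2) − 0·v(0) = 0 for any v; take V = H^1(0, 5/2).
Weak formulation: find u (satisfying any essential BC) such that ∫_0^5/2 u'(x) v'(x) dx = ∫_0^5/2 f v dx for all v ∈ V (homogeneous Neumann, so boundary terms vanish).
Substituting f(x) = -2*x^2 + 3*x + 5/12, the right-hand side is ∫_0^5/2 (-2*x^2 + 3*x + 5/12) v dx.
Compatibility check (pure Neumann): taking v ≡ 1 ∈ V gives 0 = ∫_0^5/2 f dx + (0) − (0), i.e. ∫_0^5/2 f dx must equal u'(0) − u'(5/2) = 0. Indeed ∫_0^5/2 (-2*x^2 + 3*x + 5/12) dx = 0, so the data are compatible. The solution is then unique only up to an additive constant (fix it e.g. by requiring ∫_0^5/2 u dx = 0).


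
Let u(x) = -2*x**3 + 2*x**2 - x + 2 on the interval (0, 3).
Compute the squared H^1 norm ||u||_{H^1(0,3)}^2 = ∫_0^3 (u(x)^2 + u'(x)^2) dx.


||u||_{H^1}^2 = 52329/35

The H^1 norm (squared) on an interval (0, L) is
  ||u||_{H^1}^2 = ∫_0^L u(x)^2 dx + ∫_0^L u'(x)^2 dx.
Compute u'(x) = -6*x**2 + 4*x - 1.
Then u(x)^2 = 4*x**6 - 8*x**5 + 8*x**4 - 12*x**3 + 9*x**2 - 4*x + 4 and u'(x)^2 = 36*x**4 - 48*x**3 + 28*x**2 - 8*x + 1.
Integrate each monomial from 0 to 3 using ∫_0^3 c·x^n dx = c·3^(n+1)/(n+1):
  ∫_0^3 u(x)^2 dx = ∫_0^3 (4*x^6 - 8*x^5 + 8*x^4 - 12*x^3 + 9*x^2 - 4*x + 4) dx. Term by term:
    ∫_0^3 4*x^6 dx = 8748/7;  ∫_0^3 -8*x^5 dx = -972;  ∫_0^3 8*x^4 dx = 1944/5;
    ∫_0^3 -12*x^3 dx = -243;  ∫_0^3 9*x^2 dx = 81;  ∫_0^3 -4*x dx = -18;
    ∫_0^3 4 dx = 12.
  Sum: 8748/7 − 972 + 1944/5 − 243 + 81 − 18 + 12 = 17448/35.
  ∫_0^3 u'(x)^2 dx = ∫_0^3 (36*x^4 - 48*x^3 + 28*x^2 - 8*x + 1) dx. Term by term:
    ∫_0^3 36*x^4 dx = 8748/5;  ∫_0^3 -48*x^3 dx = -972;  ∫_0^3 28*x^2 dx = 252;
    ∫_0^3 -8*x dx = -36;  ∫_0^3 1 dx = 3.
  Sum: 8748/5 − 972 + 252 − 36 + 3 = 4983/5.
Adding: ||u||_{H^1}^2 = 17448/35 + 4983/5 = 52329/35.


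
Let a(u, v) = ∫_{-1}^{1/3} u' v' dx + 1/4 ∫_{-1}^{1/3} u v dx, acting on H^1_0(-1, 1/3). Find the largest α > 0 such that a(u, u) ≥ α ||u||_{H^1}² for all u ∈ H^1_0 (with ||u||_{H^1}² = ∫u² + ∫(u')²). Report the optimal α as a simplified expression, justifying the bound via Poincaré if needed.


α = (4 + 9*π^2)/(16 + 9*π^2)

Coercivity of a(·,·) on H^1_0(-1, 1/3) means a(u, u) ≥ α ||u||_{H^1}² for every u ∈ H^1_0.
The interval has length L = 4/3, and Poincaré/coercivity depend only on L. Here a(u, u) = ∫(u')² + (1/4)·∫u².
Here 0 < c = 1/4 < 1. The condition a(u,u) ≥ α||u||_{H^1}² reads (1−α)∫(u')² ≥ (α−c)∫u². Any admissible α is ≤ 1 (rapidly oscillating u have ∫u²/∫(u')² → 0), and α = 1 would force 0 ≥ (1−c)∫u², impossible since c < 1; so 1−α > 0. By the sharp Poincaré inequality on H^1_0 of an interval of length L, ∫(u')² ≥ (π/L)²∫u² with equality for the first sine mode sin(π(x−x₀)/L) (x₀ the left endpoint), so the inequality holds for all u iff (1−α)(π/L)² ≥ α − c, i.e. α ≤ ((π/L)² + c)/((π/L)² + 1) = (1 + c(L/π)²)/(1 + (L/π)²). With (π/L)² = 9*π^2/16 and c = 1/4, the largest admissible constant is α = ((π/L)² + c)/((π/L)² + 1).
Simplifying, α = (4 + 9*π^2)/(16 + 9*π^2).


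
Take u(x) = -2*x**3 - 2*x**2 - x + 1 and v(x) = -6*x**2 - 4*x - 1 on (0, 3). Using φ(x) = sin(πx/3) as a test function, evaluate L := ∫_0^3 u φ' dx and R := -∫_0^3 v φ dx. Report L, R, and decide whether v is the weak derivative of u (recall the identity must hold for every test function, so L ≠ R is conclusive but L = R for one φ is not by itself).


LHS = -648/π^3 + 204/π, RHS = -648/π^3 + 204/π. Yes, v = u' weakly.

u(x) = -2*x**3 - 2*x**2 - x + 1, classical derivative u'(x) = -6*x**2 - 4*x - 1.
φ(x) = sin(πx/3), so φ'(x) = π*cos(π*x/3)/3.
Note φ(0) = φ(3) = 0, so the boundary term u·φ vanishes.
LHS = ∫_0^3 u(x) φ'(x) dx = ∫_0^3 (-2*π*x^3*cos(π*x/3)/3 - 2*π*x^2*cos(π*x/3)/3 - π*x*cos(π*x/3)/3 + π*cos(π*x/3)/3) dx. Term by term:
  ∫_0^3 π*cos(π*x/3)/3 dx = 0;  ∫_0^3 -2*π*x^2*cos(π*x/3)/3 dx = 36/π;  ∫_0^3 -2*π*x^3*cos(π*x/3)/3 dx = -648/π^3 + 162/π;
  ∫_0^3 -π*x*cos(π*x/3)/3 dx = 6/π.
Sum: 0 + 36/π + -648/π^3 + 162/π + 6/π = -648/π^3 + 204/π.
So LHS = -648/π^3 + 204/π.
∫_0^3 v(x) φ(x) dx = ∫_0^3 (-6*x^2*sin(π*x/3) - 4*x*sin(π*x/3) - sin(π*x/3)) dx. Term by term:
  ∫_0^3 -sin(π*x/3) dx = -6/π;  ∫_0^3 -6*x^2*sin(π*x/3) dx = -162/π + 648/π^3;  ∫_0^3 -4*x*sin(π*x/3) dx = -36/π.
Sum: -6/π + -162/π + 648/π^3 − 36/π = -204/π + 648/π^3.
So RHS = -∫_0^3 v(x) φ(x) dx = -648/π^3 + 204/π.
LHS = RHS, so the identity holds for this test φ.
Moreover u is smooth here and v(x) = u'(x) = -6*x**2 - 4*x - 1 pointwise, so the identity holds for every test function. Hence v is the weak derivative of u.


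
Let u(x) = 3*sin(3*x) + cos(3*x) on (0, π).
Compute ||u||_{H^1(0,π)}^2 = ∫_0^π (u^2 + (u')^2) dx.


||u||_{H^1(0,π)}^2 = 50*π

u'(x) = -3*sin(3*x) + 9*cos(3*x).
Expand u² and (u')² and integrate term by term on (0, π), using: for integers n ≥ 1, ∫_0^π sin²(nx) dx = ∫_0^π cos²(nx) dx = π/2; for n ≠ n', ∫_0^π sin(nx)sin(n'x) dx = ∫_0^π cos(nx)cos(n'x) dx = 0; and by product-to-sum, ∫_0^π sin(nx)cos(n'x) dx = ½∫_0^π [sin((n+n')x) + sin((n−n')x)] dx, which is 0 when n+n' is even and 2n/(n²−n'²) when n+n' is odd (it need not vanish on (0, π)).
  u² squared terms: (3)²·∫sin(3x)² dx = 9·π/2 = 9*π/2;  (1)²·∫cos(3x)² dx = 1·π/2 = π/2.
  u² cross terms: 2·(3)·(1)·∫sin(3x)·cos(3x) dx = 6·(0) = 0.
  So ∫_0^π u² dx = 9*π/2 + π/2 + 0 = 5*π.
  (u')² squared terms: (-3)²·∫sin(3x)² dx = 9·π/2 = 9*π/2;  (9)²·∫cos(3x)² dx = 81·π/2 = 81*π/2.
  (u')² cross terms: 2·(-3)·(9)·∫sin(3x)·cos(3x) dx = -54·(0) = 0.
  So ∫_0^π (u')² dx = 9*π/2 + 81*π/2 + 0 = 45*π.
||u||_{H^1}^2 = (5*π) + (45*π) = 50*π.


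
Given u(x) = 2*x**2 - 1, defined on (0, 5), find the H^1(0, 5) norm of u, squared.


||u||_{H^1}^2 = 3005

The H^1 norm (squared) on an interval (0, L) is
  ||u||_{H^1}^2 = ∫_0^L u(x)^2 dx + ∫_0^L u'(x)^2 dx.
Compute u'(x) = 4*x.
Then u(x)^2 = 4*x**4 - 4*x**2 + 1 and u'(x)^2 = 16*x**2.
Integrate each monomial from 0 to 5 using ∫_0^5 c·x^n dx = c·5^(n+1)/(n+1):
  ∫_0^5 u(x)^2 dx = ∫_0^5 (4*x^4 - 4*x^2 + 1) dx. Term by term:
    ∫_0^5 4*x^4 dx = 2500;  ∫_0^5 -4*x^2 dx = -500/3;  ∫_0^5 1 dx = 5.
  Sum: 2500 − 500/3 + 5 = 7015/3.
  ∫_0^5 u'(x)^2 dx = ∫_0^5 (16*x^2) dx. Term by term:
    ∫_0^5 16*x^2 dx = 2000/3.
Adding: ||u||_{H^1}^2 = 7015/3 + 2000/3 = 3005.


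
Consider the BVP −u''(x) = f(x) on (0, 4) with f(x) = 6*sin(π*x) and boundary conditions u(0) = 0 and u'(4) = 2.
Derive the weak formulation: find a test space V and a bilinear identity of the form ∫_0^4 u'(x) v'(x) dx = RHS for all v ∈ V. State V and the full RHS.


V = {v ∈ H^1(0, 4) : v(0) = 0} (test functions vanish at x = 0 where u is specified); weak form: ∫_0^4 u'v' dx = ∫_0^4 (6*sin(π*x)) v dx + 2·v(4) for all v ∈ V.

Multiply both sides by a test function v and integrate from 0 to 4:
  ∫_0^4 −u''(x) v(x) dx = ∫_0^4 f(x) v(x) dx.
Integrate the LHS by parts once:
  ∫_0^4 −u'' v dx = −[u'(x) v(x)]_0^4 + ∫_0^4 u'(x) v'(x) dx.
Thus ∫_0^4 u'(x) v'(x) dx = ∫_0^4 f(x) v(x) dx + [u'(x) v(x)]_0^4.
Choose V so that boundary terms are either known or forced to vanish.
Mixed BC: u(0) = 0 (Dirichlet) and u'(4) = 2 (Neumann). Define V = {v ∈ H^1(0, 4) : v(0) = 0}. Then [u' v]_0^4 = u'(4)·v(4) − u'(0)·0 = 2·v(4).
Weak formulation: find u (satisfying any essential BC) such that ∫_0^4 u'(x) v'(x) dx = ∫_0^4 f v dx + 2·v(4) for all v ∈ V (Dirichlet at 0 absorbed into V; Neumann datum at x = 4 contributes the boundary term).
Substituting f(x) = 6*sin(π*x), the right-hand side is ∫_0^4 (6*sin(π*x)) v dx + 2·v(4).


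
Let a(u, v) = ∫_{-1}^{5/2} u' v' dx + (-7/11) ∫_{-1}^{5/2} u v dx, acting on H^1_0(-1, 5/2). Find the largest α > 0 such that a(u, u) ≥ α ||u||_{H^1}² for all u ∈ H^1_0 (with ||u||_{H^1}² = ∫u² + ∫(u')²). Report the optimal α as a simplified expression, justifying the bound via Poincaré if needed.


α = (-343 + 44*π^2)/(11*(4*π^2 + 49))

Coercivity of a(·,·) on H^1_0(-1, 5/2) means a(u, u) ≥ α ||u||_{H^1}² for every u ∈ H^1_0.
The interval has length L = 7/2, and Poincaré/coercivity depend only on L. Here a(u, u) = ∫(u')² + (-7/11)·∫u².
Here c = -7/11 < 0 with |c| < (π/L)² = 4*π^2/49, so coercivity still holds. The condition a(u,u) ≥ α||u||_{H^1}² reads (1−α)∫(u')² ≥ (α−c)∫u². Any admissible α is ≤ 1 (rapidly oscillating u have ∫u²/∫(u')² → 0), and α = 1 would force 0 ≥ (1−c)∫u², impossible since c < 1; so 1−α > 0. By the sharp Poincaré inequality on H^1_0 of an interval of length L, ∫(u')² ≥ (π/L)²∫u² with equality for the first sine mode sin(π(x−x₀)/L) (x₀ the left endpoint), so the inequality holds for all u iff (1−α)(π/L)² ≥ α − c, i.e. α ≤ ((π/L)² + c)/((π/L)² + 1) = (1 + c(L/π)²)/(1 + (L/π)²). (Direct route, valid since c ≤ 0: Poincaré gives c∫u² ≥ c(L/π)²∫(u')², so a(u,u) ≥ (1 + c(L/π)²)∫(u')², while ||u||_{H^1}² ≤ (1 + (L/π)²)∫(u')²; dividing yields the same α.) With (π/L)² = 4*π^2/49 and c = -7/11, the largest admissible constant is α = ((π/L)² + c)/((π/L)² + 1).
Simplifying, α = (-343 + 44*π^2)/(11*(4*π^2 + 49)).


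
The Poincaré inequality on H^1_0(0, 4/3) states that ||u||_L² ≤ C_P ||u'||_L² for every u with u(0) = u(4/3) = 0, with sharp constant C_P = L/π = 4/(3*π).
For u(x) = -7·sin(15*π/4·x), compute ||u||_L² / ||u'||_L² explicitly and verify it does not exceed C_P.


||u||_L² / ||u'||_L² = 4/(15*π) < C_P = 4/(3*π).

u(x) = -7·sin(15*π/4·x), so u'(x) = -105*π*cos(15*π*x/4)/4.
Writing u(x) = A·sin(kπx/L) with A = -7 and k = 5, use ∫_0^L sin²(kπx/L) dx = L/2 and ∫_0^L cos²(kπx/L) dx = L/2.
u² = 49·sin²(15*π/4·x) and (u')² = 11025*π^2/16·cos²(15*π/4·x), and each of sin², cos² integrates to L/2 = 2/3 over (0, 4/3).
∫_0^4/3 u² dx = 98/3, so ||u||_L² = 7*sqrt(6)/3.
∫_0^4/3 (u')² dx = 3675*π^2/8, so ||u'||_L² = 35*sqrt(6)*π/4.
Ratio ||u||_L² / ||u'||_L² = 4/(15*π).
Sharp Poincaré constant on H^1_0(0, 4/3) is C_P = L/π = 4/(3*π), achieved by sin(3*π/4·x).
This is the k = 5 harmonic; the ratio L/(kπ) is strictly less than C_P = L/π, consistent with the sharp inequality ||u||_L² ≤ C_P ||u'||_L².


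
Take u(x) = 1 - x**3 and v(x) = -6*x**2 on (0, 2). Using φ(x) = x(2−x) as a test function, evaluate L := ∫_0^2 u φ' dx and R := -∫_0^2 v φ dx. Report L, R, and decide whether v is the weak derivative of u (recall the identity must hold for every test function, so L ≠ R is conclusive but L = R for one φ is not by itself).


LHS = 24/5, RHS = 48/5. No, v is not the weak derivative of u.

u(x) = 1 - x**3, classical derivative u'(x) = -3*x**2.
φ(x) = x(2−x), so φ'(x) = 2 - 2*x.
Note φ(0) = φ(2) = 0, so the boundary term u·φ vanishes.
LHS = ∫_0^2 u(x) φ'(x) dx = ∫_0^2 (2*x^4 - 2*x^3 - 2*x + 2) dx. Term by term:
  ∫_0^2 2*x^4 dx = 64/5;  ∫_0^2 -2*x^3 dx = -8;  ∫_0^2 -2*x dx = -4;
  ∫_0^2 2 dx = 4.
Sum: 64/5 − 8 − 4 + 4 = 24/5.
So LHS = 24/5.
∫_0^2 v(x) φ(x) dx = ∫_0^2 (6*x^4 - 12*x^3) dx. Term by term:
  ∫_0^2 6*x^4 dx = 192/5;  ∫_0^2 -12*x^3 dx = -48.
Sum: 192/5 − 48 = -48/5.
So RHS = -∫_0^2 v(x) φ(x) dx = 48/5.
LHS − RHS = -24/5 ≠ 0, so the identity fails.
(For a valid weak derivative the identity must hold for EVERY test function, in particular this one. The failure shows v is NOT the weak derivative of u.)
Correct weak derivative would be u'(x) = -3*x**2.


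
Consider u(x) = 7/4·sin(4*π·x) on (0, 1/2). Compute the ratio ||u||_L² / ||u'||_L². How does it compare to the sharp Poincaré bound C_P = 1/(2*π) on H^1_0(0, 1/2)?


||u||_L² / ||u'||_L² = 1/(4*π) < C_P = 1/(2*π).

u(x) = 7/4·sin(4*π·x), so u'(x) = 7*π*cos(4*π*x).
Writing u(x) = A·sin(kπx/L) with A = 7/4 and k = 2, use ∫_0^L sin²(kπx/L) dx = L/2 and ∫_0^L cos²(kπx/L) dx = L/2.
u² = 49/16·sin²(4*π·x) and (u')² = 49*π^2·cos²(4*π·x), and each of sin², cos² integrates to L/2 = 1/4 over (0, 1/2).
∫_0^1/2 u² dx = 49/64, so ||u||_L² = 7/8.
∫_0^1/2 (u')² dx = 49*π^2/4, so ||u'||_L² = 7*π/2.
Ratio ||u||_L² / ||u'||_L² = 1/(4*π).
Sharp Poincaré constant on H^1_0(0, 1/2) is C_P = L/π = 1/(2*π), achieved by sin(2*π·x).
This is the k = 2 harmonic; the ratio L/(kπ) is strictly less than C_P = L/π, consistent with the sharp inequality ||u||_L² ≤ C_P ||u'||_L².


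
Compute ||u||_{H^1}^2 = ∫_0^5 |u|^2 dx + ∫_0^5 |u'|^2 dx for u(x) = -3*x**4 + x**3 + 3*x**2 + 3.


||u||_{H^1}^2 = 79087385/28

The H^1 norm (squared) on an interval (0, L) is
  ||u||_{H^1}^2 = ∫_0^L u(x)^2 dx + ∫_0^L u'(x)^2 dx.
Compute u'(x) = -12*x**3 + 3*x**2 + 6*x.
Then u(x)^2 = 9*x**8 - 6*x**7 - 17*x**6 + 6*x**5 - 9*x**4 + 6*x**3 + 18*x**2 + 9 and u'(x)^2 = 144*x**6 - 72*x**5 - 135*x**4 + 36*x**3 + 36*x**2.
Integrate each monomial from 0 to 5 using ∫_0^5 c·x^n dx = c·5^(n+1)/(n+1):
  ∫_0^5 u(x)^2 dx = ∫_0^5 (9*x^8 - 6*x^7 - 17*x^6 + 6*x^5 - 9*x^4 + 6*x^3 + 18*x^2 + 9) dx. Term by term:
    ∫_0^5 9*x^8 dx = 1953125;  ∫_0^5 -6*x^7 dx = -1171875/4;  ∫_0^5 -17*x^6 dx = -1328125/7;
    ∫_0^5 6*x^5 dx = 15625;  ∫_0^5 -9*x^4 dx = -5625;  ∫_0^5 6*x^3 dx = 1875/2;
    ∫_0^5 18*x^2 dx = 750;  ∫_0^5 9 dx = 45.
  Sum: 1953125 − 1171875/4 − 1328125/7 + 15625 − 5625 + 1875/2 + 750 + 45 = 41500385/28.
  ∫_0^5 u'(x)^2 dx = ∫_0^5 (144*x^6 - 72*x^5 - 135*x^4 + 36*x^3 + 36*x^2) dx. Term by term:
    ∫_0^5 144*x^6 dx = 11250000/7;  ∫_0^5 -72*x^5 dx = -187500;  ∫_0^5 -135*x^4 dx = -84375;
    ∫_0^5 36*x^3 dx = 5625;  ∫_0^5 36*x^2 dx = 1500.
  Sum: 11250000/7 − 187500 − 84375 + 5625 + 1500 = 9396750/7.
Adding: ||u||_{H^1}^2 = 41500385/28 + 9396750/7 = 79087385/28.


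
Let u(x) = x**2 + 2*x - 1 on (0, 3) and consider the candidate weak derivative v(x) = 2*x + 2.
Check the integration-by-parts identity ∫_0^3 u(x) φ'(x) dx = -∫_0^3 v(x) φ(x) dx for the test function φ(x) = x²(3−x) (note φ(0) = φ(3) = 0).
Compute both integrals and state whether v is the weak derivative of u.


LHS = -189/5, RHS = -189/5. Yes, v = u' weakly.

u(x) = x**2 + 2*x - 1, classical derivative u'(x) = 2*x + 2.
φ(x) = x²(3−x), so φ'(x) = 3*x*(2 - x).
Note φ(0) = φ(3) = 0, so the boundary term u·φ vanishes.
LHS = ∫_0^3 u(x) φ'(x) dx = ∫_0^3 (-3*x^4 + 15*x^2 - 6*x) dx. Term by term:
  ∫_0^3 -3*x^4 dx = -729/5;  ∫_0^3 15*x^2 dx = 135;  ∫_0^3 -6*x dx = -27.
Sum: -729/5 + 135 − 27 = -189/5.
So LHS = -189/5.
∫_0^3 v(x) φ(x) dx = ∫_0^3 (-2*x^4 + 4*x^3 + 6*x^2) dx. Term by term:
  ∫_0^3 -2*x^4 dx = -486/5;  ∫_0^3 4*x^3 dx = 81;  ∫_0^3 6*x^2 dx = 54.
Sum: -486/5 + 81 + 54 = 189/5.
So RHS = -∫_0^3 v(x) φ(x) dx = -189/5.
LHS = RHS, so the identity holds for this test φ.
Moreover u is smooth here and v(x) = u'(x) = 2*x + 2 pointwise, so the identity holds for every test function. Hence v is the weak derivative of u.


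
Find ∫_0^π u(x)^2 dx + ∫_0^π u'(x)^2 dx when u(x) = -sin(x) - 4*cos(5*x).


||u||_{H^1(0,π)}^2 = 209*π

u'(x) = 20*sin(5*x) - cos(x).
Expand u² and (u')² and integrate term by term on (0, π), using: for integers n ≥ 1, ∫_0^π sin²(nx) dx = ∫_0^π cos²(nx) dx = π/2; for n ≠ n', ∫_0^π sin(nx)sin(n'x) dx = ∫_0^π cos(nx)cos(n'x) dx = 0; and by product-to-sum, ∫_0^π sin(nx)cos(n'x) dx = ½∫_0^π [sin((n+n')x) + sin((n−n')x)] dx, which is 0 when n+n' is even and 2n/(n²−n'²) when n+n' is odd (it need not vanish on (0, π)).
  u² squared terms: (-1)²·∫sin(x)² dx = 1·π/2 = π/2;  (-4)²·∫cos(5x)² dx = 16·π/2 = 8*π.
  u² cross terms: 2·(-1)·(-4)·∫sin(x)·cos(5x) dx = 8·(0) = 0.
  So ∫_0^π u² dx = π/2 + 8*π + 0 = 17*π/2.
  (u')² squared terms: (-1)²·∫cos(x)² dx = 1·π/2 = π/2;  (20)²·∫sin(5x)² dx = 400·π/2 = 200*π.
  (u')² cross terms: 2·(-1)·(20)·∫cos(x)·sin(5x) dx = -40·(0) = 0.
  So ∫_0^π (u')² dx = π/2 + 200*π + 0 = 401*π/2.
||u||_{H^1}^2 = (17*π/2) + (401*π/2) = 209*π.


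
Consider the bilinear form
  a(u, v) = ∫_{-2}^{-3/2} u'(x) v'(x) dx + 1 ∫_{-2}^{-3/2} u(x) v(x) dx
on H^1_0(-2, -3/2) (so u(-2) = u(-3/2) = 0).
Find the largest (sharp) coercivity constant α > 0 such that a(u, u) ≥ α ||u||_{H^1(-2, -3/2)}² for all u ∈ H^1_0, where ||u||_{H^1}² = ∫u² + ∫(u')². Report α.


α = 1

Coercivity of a(·,·) on H^1_0(-2, -3/2) means a(u, u) ≥ α ||u||_{H^1}² for every u ∈ H^1_0.
The interval has length L = 1/2, and Poincaré/coercivity depend only on L. Here a(u, u) = ∫(u')² + (1)·∫u².
Here c = 1 ≥ 1, so a(u,u) = ∫(u')² + c∫u² ≥ ∫(u')² + ∫u² = ||u||_{H^1}², i.e. α = 1 works. No larger α is possible: a(u,u) ≥ α||u||_{H^1}² means (1−α)∫(u')² ≥ (α−c)∫u², and for the modes u_n = sin(nπ(x−x₀)/L) (x₀ the left endpoint) one has ∫u_n²/∫(u_n')² = (L/(nπ))² → 0, so a(u_n,u_n)/||u_n||_{H^1}² → 1. Hence the optimal constant is α = 1.
Therefore α = 1.


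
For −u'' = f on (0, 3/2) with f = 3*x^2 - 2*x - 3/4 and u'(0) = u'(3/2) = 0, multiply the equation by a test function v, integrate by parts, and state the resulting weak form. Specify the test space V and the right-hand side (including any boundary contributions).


V = H^1(0, 3/2) (no boundary constraint on v; u is determined up to an additive constant); weak form: ∫_0^3/2 u'v' dx = ∫_0^3/2 (3*x^2 - 2*x - 3/4) v dx for all v ∈ V.

Multiply both sides by a test function v and integrate from 0 to 3/2:
  ∫_0^3/2 −u''(x) v(x) dx = ∫_0^3/2 f(x) v(x) dx.
Integrate the LHS by parts once:
  ∫_0^3/2 −u'' v dx = −[u'(x) v(x)]_0^3/2 + ∫_0^3/2 u'(x) v'(x) dx.
Thus ∫_0^3/2 u'(x) v'(x) dx = ∫_0^3/2 f(x) v(x) dx + [u'(x) v(x)]_0^3/2.
Choose V so that boundary terms are either known or forced to vanish.
u has homogeneous Neumann: u'(0) = u'(3/2) = 0. So [u' v]_0^3/2 = 0·v(3/2) − 0·v(0) = 0 for any v; take V = H^1(0, 3/2).
Weak formulation: find u (satisfying any essential BC) such that ∫_0^3/2 u'(x) v'(x) dx = ∫_0^3/2 f v dx for all v ∈ V (homogeneous Neumann, so boundary terms vanish).
Substituting f(x) = 3*x^2 - 2*x - 3/4, the right-hand side is ∫_0^3/2 (3*x^2 - 2*x - 3/4) v dx.
Compatibility check (pure Neumann): taking v ≡ 1 ∈ V gives 0 = ∫_0^3/2 f dx + (0) − (0), i.e. ∫_0^3/2 f dx must equal u'(0) − u'(3/2) = 0. Indeed ∫_0^3/2 (3*x^2 - 2*x - 3/4) dx = 0, so the data are compatible. The solution is then unique only up to an additive constant (fix it e.g. by requiring ∫_0^3/2 u dx = 0).


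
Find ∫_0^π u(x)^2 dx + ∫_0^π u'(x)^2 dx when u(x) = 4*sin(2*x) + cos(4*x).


||u||_{H^1(0,π)}^2 = 97*π/2

u'(x) = -4*sin(4*x) + 8*cos(2*x).
Expand u² and (u')² and integrate term by term on (0, π), using: for integers n ≥ 1, ∫_0^π sin²(nx) dx = ∫_0^π cos²(nx) dx = π/2; for n ≠ n', ∫_0^π sin(nx)sin(n'x) dx = ∫_0^π cos(nx)cos(n'x) dx = 0; and by product-to-sum, ∫_0^π sin(nx)cos(n'x) dx = ½∫_0^π [sin((n+n')x) + sin((n−n')x)] dx, which is 0 when n+n' is even and 2n/(n²−n'²) when n+n' is odd (it need not vanish on (0, π)).
  u² squared terms: (4)²·∫sin(2x)² dx = 16·π/2 = 8*π;  (1)²·∫cos(4x)² dx = 1·π/2 = π/2.
  u² cross terms: 2·(4)·(1)·∫sin(2x)·cos(4x) dx = 8·(0) = 0.
  So ∫_0^π u² dx = 8*π + π/2 + 0 = 17*π/2.
  (u')² squared terms: (-4)²·∫sin(4x)² dx = 16·π/2 = 8*π;  (8)²·∫cos(2x)² dx = 64·π/2 = 32*π.
  (u')² cross terms: 2·(-4)·(8)·∫sin(4x)·cos(2x) dx = -64·(0) = 0.
  So ∫_0^π (u')² dx = 8*π + 32*π + 0 = 40*π.
||u||_{H^1}^2 = (17*π/2) + (40*π) = 97*π/2.


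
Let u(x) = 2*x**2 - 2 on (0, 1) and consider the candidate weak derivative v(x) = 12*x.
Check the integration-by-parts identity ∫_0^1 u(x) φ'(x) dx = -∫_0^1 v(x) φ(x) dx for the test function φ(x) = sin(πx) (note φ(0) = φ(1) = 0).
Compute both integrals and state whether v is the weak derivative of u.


LHS = -4/π, RHS = -12/π. No, v is not the weak derivative of u.

u(x) = 2*x**2 - 2, classical derivative u'(x) = 4*x.
φ(x) = sin(πx), so φ'(x) = π*cos(π*x).
Note φ(0) = φ(1) = 0, so the boundary term u·φ vanishes.
LHS = ∫_0^1 u(x) φ'(x) dx = ∫_0^1 (2*π*x^2*cos(π*x) - 2*π*cos(π*x)) dx. Term by term:
  ∫_0^1 -2*π*cos(π*x) dx = 0;  ∫_0^1 2*π*x^2*cos(π*x) dx = -4/π.
Sum: 0 − 4/π = -4/π.
So LHS = -4/π.
∫_0^1 v(x) φ(x) dx = ∫_0^1 (12*x*sin(π*x)) dx. Term by term:
  ∫_0^1 12*x*sin(π*x) dx = 12/π.
So RHS = -∫_0^1 v(x) φ(x) dx = -12/π.
LHS − RHS = 8/π ≠ 0, so the identity fails.
(For a valid weak derivative the identity must hold for EVERY test function, in particular this one. The failure shows v is NOT the weak derivative of u.)
Correct weak derivative would be u'(x) = 4*x.


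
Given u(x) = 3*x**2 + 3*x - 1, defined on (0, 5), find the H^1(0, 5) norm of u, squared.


||u||_{H^1}^2 = 20975/2

The H^1 norm (squared) on an interval (0, L) is
  ||u||_{H^1}^2 = ∫_0^L u(x)^2 dx + ∫_0^L u'(x)^2 dx.
Compute u'(x) = 6*x + 3.
Then u(x)^2 = 9*x**4 + 18*x**3 + 3*x**2 - 6*x + 1 and u'(x)^2 = 36*x**2 + 36*x + 9.
Integrate each monomial from 0 to 5 using ∫_0^5 c·x^n dx = c·5^(n+1)/(n+1):
  ∫_0^5 u(x)^2 dx = ∫_0^5 (9*x^4 + 18*x^3 + 3*x^2 - 6*x + 1) dx. Term by term:
    ∫_0^5 9*x^4 dx = 5625;  ∫_0^5 18*x^3 dx = 5625/2;  ∫_0^5 3*x^2 dx = 125;
    ∫_0^5 -6*x dx = -75;  ∫_0^5 1 dx = 5.
  Sum: 5625 + 5625/2 + 125 − 75 + 5 = 16985/2.
  ∫_0^5 u'(x)^2 dx = ∫_0^5 (36*x^2 + 36*x + 9) dx. Term by term:
    ∫_0^5 36*x^2 dx = 1500;  ∫_0^5 36*x dx = 450;  ∫_0^5 9 dx = 45.
  Sum: 1500 + 450 + 45 = 1995.
Adding: ||u||_{H^1}^2 = 16985/2 + 1995 = 20975/2.


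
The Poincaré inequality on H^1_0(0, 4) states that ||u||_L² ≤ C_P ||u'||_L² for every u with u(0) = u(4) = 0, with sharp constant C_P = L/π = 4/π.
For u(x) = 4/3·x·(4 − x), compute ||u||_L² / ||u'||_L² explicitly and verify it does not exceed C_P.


||u||_L² / ||u'||_L² = 2*sqrt(10)/5 < C_P = 4/π.

u(x) = 4/3·x·(4 − x), so u'(x) = 16/3 - 8*x/3.
u(x) = 4/3·x·(4 − x) vanishes at x = 0 and x = 4, so u ∈ H^1_0(0, 4). Differentiate via the product rule and integrate the resulting polynomials term by term.
  ∫_0^4 u² dx = ∫_0^4 (16*x^4/9 - 128*x^3/9 + 256*x^2/9) dx. Term by term:
    ∫_0^4 16*x^4/9 dx = 16384/45;  ∫_0^4 -128*x^3/9 dx = -8192/9;  ∫_0^4 256*x^2/9 dx = 16384/27.
  Sum: 16384/45 − 8192/9 + 16384/27 = 8192/135.
  ∫_0^4 (u')² dx = ∫_0^4 (64*x^2/9 - 256*x/9 + 256/9) dx. Term by term:
    ∫_0^4 64*x^2/9 dx = 4096/27;  ∫_0^4 -256*x/9 dx = -2048/9;  ∫_0^4 256/9 dx = 1024/9.
  Sum: 4096/27 − 2048/9 + 1024/9 = 1024/27.
∫_0^4 u² dx = 8192/135, so ||u||_L² = 64*sqrt(30)/45.
∫_0^4 (u')² dx = 1024/27, so ||u'||_L² = 32*sqrt(3)/9.
Ratio ||u||_L² / ||u'||_L² = 2*sqrt(10)/5.
Sharp Poincaré constant on H^1_0(0, 4) is C_P = L/π = 4/π, achieved by sin(π/4·x).
A polynomial bump cannot attain the sharp Poincaré constant (only the first sine eigenfunction does), so the ratio is strictly less than C_P, consistent with ||u||_L² ≤ C_P ||u'||_L².


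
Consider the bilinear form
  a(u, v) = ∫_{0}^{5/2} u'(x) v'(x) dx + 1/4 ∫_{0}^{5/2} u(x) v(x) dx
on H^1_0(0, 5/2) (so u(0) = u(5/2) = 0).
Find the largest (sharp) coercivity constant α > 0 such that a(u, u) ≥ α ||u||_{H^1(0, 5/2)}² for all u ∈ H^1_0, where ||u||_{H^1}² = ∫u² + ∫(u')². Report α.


α = (25 + 16*π^2)/(4*(25 + 4*π^2))

Coercivity of a(·,·) on H^1_0(0, 5/2) means a(u, u) ≥ α ||u||_{H^1}² for every u ∈ H^1_0.
The interval has length L = 5/2, and Poincaré/coercivity depend only on L. Here a(u, u) = ∫(u')² + (1/4)·∫u².
Here 0 < c = 1/4 < 1. The condition a(u,u) ≥ α||u||_{H^1}² reads (1−α)∫(u')² ≥ (α−c)∫u². Any admissible α is ≤ 1 (rapidly oscillating u have ∫u²/∫(u')² → 0), and α = 1 would force 0 ≥ (1−c)∫u², impossible since c < 1; so 1−α > 0. By the sharp Poincaré inequality on H^1_0 of an interval of length L, ∫(u')² ≥ (π/L)²∫u² with equality for the first sine mode sin(π(x−x₀)/L) (x₀ the left endpoint), so the inequality holds for all u iff (1−α)(π/L)² ≥ α − c, i.e. α ≤ ((π/L)² + c)/((π/L)² + 1) = (1 + c(L/π)²)/(1 + (L/π)²). With (π/L)² = 4*π^2/25 and c = 1/4, the largest admissible constant is α = ((π/L)² + c)/((π/L)² + 1).
Simplifying, α = (25 + 16*π^2)/(4*(25 + 4*π^2)).
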